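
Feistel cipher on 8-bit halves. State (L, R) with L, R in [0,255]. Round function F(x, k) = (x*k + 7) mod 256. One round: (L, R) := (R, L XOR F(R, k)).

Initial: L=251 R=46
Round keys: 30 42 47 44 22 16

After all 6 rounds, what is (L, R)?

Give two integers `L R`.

Answer: 245 113

Derivation:
Round 1 (k=30): L=46 R=144
Round 2 (k=42): L=144 R=137
Round 3 (k=47): L=137 R=190
Round 4 (k=44): L=190 R=38
Round 5 (k=22): L=38 R=245
Round 6 (k=16): L=245 R=113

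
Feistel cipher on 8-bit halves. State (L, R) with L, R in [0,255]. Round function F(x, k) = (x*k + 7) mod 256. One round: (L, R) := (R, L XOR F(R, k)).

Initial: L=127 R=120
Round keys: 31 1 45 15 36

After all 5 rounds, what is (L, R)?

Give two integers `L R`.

Answer: 66 149

Derivation:
Round 1 (k=31): L=120 R=240
Round 2 (k=1): L=240 R=143
Round 3 (k=45): L=143 R=218
Round 4 (k=15): L=218 R=66
Round 5 (k=36): L=66 R=149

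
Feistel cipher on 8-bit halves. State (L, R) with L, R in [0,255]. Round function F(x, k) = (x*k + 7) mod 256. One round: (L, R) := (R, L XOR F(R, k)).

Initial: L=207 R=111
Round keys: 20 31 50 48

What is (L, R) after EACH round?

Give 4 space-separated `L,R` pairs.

Round 1 (k=20): L=111 R=124
Round 2 (k=31): L=124 R=100
Round 3 (k=50): L=100 R=243
Round 4 (k=48): L=243 R=243

Answer: 111,124 124,100 100,243 243,243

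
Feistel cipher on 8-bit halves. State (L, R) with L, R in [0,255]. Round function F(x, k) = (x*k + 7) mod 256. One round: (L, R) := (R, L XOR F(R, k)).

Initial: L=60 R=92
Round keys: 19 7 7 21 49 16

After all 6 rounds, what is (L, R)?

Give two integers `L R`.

Answer: 50 56

Derivation:
Round 1 (k=19): L=92 R=231
Round 2 (k=7): L=231 R=4
Round 3 (k=7): L=4 R=196
Round 4 (k=21): L=196 R=31
Round 5 (k=49): L=31 R=50
Round 6 (k=16): L=50 R=56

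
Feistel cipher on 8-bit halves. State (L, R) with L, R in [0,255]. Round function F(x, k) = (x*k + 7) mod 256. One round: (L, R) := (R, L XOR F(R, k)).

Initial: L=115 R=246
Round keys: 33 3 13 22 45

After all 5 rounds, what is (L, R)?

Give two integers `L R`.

Answer: 72 131

Derivation:
Round 1 (k=33): L=246 R=206
Round 2 (k=3): L=206 R=135
Round 3 (k=13): L=135 R=44
Round 4 (k=22): L=44 R=72
Round 5 (k=45): L=72 R=131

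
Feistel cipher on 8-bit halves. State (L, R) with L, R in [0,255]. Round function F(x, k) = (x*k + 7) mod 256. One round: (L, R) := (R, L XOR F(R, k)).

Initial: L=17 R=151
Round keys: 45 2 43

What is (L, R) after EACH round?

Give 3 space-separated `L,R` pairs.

Round 1 (k=45): L=151 R=131
Round 2 (k=2): L=131 R=154
Round 3 (k=43): L=154 R=102

Answer: 151,131 131,154 154,102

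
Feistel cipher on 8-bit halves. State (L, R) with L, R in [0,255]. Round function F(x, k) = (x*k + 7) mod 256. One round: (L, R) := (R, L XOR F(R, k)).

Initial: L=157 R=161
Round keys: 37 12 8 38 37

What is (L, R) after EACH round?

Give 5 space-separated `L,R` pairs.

Answer: 161,209 209,114 114,70 70,25 25,226

Derivation:
Round 1 (k=37): L=161 R=209
Round 2 (k=12): L=209 R=114
Round 3 (k=8): L=114 R=70
Round 4 (k=38): L=70 R=25
Round 5 (k=37): L=25 R=226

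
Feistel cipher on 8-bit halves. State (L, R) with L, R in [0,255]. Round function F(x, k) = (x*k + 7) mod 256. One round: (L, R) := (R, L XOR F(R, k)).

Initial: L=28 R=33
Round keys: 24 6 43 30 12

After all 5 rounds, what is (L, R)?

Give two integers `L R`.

Round 1 (k=24): L=33 R=3
Round 2 (k=6): L=3 R=56
Round 3 (k=43): L=56 R=108
Round 4 (k=30): L=108 R=151
Round 5 (k=12): L=151 R=119

Answer: 151 119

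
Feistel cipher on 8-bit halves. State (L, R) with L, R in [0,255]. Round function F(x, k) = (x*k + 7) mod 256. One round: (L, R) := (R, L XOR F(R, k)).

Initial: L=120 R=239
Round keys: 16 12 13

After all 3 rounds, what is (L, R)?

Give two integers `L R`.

Round 1 (k=16): L=239 R=143
Round 2 (k=12): L=143 R=84
Round 3 (k=13): L=84 R=196

Answer: 84 196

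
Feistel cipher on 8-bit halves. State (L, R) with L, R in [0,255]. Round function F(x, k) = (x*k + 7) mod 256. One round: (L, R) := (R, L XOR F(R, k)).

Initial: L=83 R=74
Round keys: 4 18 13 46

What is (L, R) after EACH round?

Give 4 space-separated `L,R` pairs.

Round 1 (k=4): L=74 R=124
Round 2 (k=18): L=124 R=245
Round 3 (k=13): L=245 R=4
Round 4 (k=46): L=4 R=74

Answer: 74,124 124,245 245,4 4,74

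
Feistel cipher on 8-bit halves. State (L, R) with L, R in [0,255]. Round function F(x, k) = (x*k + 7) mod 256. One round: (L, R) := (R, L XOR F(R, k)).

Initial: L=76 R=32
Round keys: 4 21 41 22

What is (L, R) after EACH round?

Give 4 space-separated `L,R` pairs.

Round 1 (k=4): L=32 R=203
Round 2 (k=21): L=203 R=142
Round 3 (k=41): L=142 R=14
Round 4 (k=22): L=14 R=181

Answer: 32,203 203,142 142,14 14,181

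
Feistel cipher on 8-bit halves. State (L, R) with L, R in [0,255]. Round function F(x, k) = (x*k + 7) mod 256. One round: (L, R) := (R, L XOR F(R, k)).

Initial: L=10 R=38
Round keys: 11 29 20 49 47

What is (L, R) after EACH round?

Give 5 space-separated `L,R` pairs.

Answer: 38,163 163,88 88,68 68,83 83,0

Derivation:
Round 1 (k=11): L=38 R=163
Round 2 (k=29): L=163 R=88
Round 3 (k=20): L=88 R=68
Round 4 (k=49): L=68 R=83
Round 5 (k=47): L=83 R=0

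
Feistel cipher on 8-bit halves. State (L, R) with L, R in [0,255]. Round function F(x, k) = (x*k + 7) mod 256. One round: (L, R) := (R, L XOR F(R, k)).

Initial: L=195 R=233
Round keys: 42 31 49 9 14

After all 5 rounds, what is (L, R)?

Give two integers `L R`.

Round 1 (k=42): L=233 R=130
Round 2 (k=31): L=130 R=44
Round 3 (k=49): L=44 R=241
Round 4 (k=9): L=241 R=172
Round 5 (k=14): L=172 R=158

Answer: 172 158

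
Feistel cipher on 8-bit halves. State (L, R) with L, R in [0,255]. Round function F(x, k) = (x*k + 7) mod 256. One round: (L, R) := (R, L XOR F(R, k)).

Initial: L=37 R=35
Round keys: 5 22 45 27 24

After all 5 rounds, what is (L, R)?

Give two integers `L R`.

Round 1 (k=5): L=35 R=147
Round 2 (k=22): L=147 R=138
Round 3 (k=45): L=138 R=218
Round 4 (k=27): L=218 R=143
Round 5 (k=24): L=143 R=181

Answer: 143 181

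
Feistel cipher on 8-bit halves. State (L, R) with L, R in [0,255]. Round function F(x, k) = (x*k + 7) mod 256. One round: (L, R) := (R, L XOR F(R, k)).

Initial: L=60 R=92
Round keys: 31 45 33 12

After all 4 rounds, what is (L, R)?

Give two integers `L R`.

Answer: 2 81

Derivation:
Round 1 (k=31): L=92 R=23
Round 2 (k=45): L=23 R=78
Round 3 (k=33): L=78 R=2
Round 4 (k=12): L=2 R=81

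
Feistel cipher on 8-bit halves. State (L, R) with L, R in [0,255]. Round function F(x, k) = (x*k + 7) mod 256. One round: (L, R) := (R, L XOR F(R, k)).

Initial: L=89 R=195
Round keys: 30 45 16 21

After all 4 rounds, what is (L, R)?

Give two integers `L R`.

Answer: 127 238

Derivation:
Round 1 (k=30): L=195 R=184
Round 2 (k=45): L=184 R=156
Round 3 (k=16): L=156 R=127
Round 4 (k=21): L=127 R=238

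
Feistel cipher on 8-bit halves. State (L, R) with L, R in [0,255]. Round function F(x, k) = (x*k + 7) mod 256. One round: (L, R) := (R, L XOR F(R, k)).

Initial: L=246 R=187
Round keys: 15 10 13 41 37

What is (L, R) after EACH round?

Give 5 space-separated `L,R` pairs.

Round 1 (k=15): L=187 R=10
Round 2 (k=10): L=10 R=208
Round 3 (k=13): L=208 R=157
Round 4 (k=41): L=157 R=252
Round 5 (k=37): L=252 R=238

Answer: 187,10 10,208 208,157 157,252 252,238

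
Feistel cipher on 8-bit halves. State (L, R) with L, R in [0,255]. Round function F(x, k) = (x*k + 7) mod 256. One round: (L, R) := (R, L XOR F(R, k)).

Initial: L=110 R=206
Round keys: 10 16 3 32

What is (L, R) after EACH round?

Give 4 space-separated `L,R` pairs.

Round 1 (k=10): L=206 R=125
Round 2 (k=16): L=125 R=25
Round 3 (k=3): L=25 R=47
Round 4 (k=32): L=47 R=254

Answer: 206,125 125,25 25,47 47,254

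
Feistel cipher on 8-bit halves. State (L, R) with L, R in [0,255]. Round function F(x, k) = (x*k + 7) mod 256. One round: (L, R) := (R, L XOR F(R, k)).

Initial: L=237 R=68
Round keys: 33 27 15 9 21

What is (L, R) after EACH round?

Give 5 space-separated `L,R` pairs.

Answer: 68,38 38,77 77,172 172,94 94,17

Derivation:
Round 1 (k=33): L=68 R=38
Round 2 (k=27): L=38 R=77
Round 3 (k=15): L=77 R=172
Round 4 (k=9): L=172 R=94
Round 5 (k=21): L=94 R=17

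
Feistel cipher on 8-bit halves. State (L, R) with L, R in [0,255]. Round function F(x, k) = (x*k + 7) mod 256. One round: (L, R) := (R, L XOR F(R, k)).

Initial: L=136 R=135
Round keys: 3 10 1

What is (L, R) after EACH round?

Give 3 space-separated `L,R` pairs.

Round 1 (k=3): L=135 R=20
Round 2 (k=10): L=20 R=72
Round 3 (k=1): L=72 R=91

Answer: 135,20 20,72 72,91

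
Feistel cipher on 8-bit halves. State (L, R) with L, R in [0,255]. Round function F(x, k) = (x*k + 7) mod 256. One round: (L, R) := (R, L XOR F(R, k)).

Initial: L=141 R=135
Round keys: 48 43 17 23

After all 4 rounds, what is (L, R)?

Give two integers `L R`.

Round 1 (k=48): L=135 R=218
Round 2 (k=43): L=218 R=34
Round 3 (k=17): L=34 R=147
Round 4 (k=23): L=147 R=30

Answer: 147 30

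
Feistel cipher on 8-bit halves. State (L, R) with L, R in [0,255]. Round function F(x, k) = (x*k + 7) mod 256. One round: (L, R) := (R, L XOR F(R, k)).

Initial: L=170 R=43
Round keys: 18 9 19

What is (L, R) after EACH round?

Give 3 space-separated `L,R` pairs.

Answer: 43,167 167,205 205,153

Derivation:
Round 1 (k=18): L=43 R=167
Round 2 (k=9): L=167 R=205
Round 3 (k=19): L=205 R=153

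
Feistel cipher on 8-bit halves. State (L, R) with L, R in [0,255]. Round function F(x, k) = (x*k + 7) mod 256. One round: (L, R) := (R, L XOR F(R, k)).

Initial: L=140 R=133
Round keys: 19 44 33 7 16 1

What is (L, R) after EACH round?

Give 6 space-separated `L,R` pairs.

Round 1 (k=19): L=133 R=106
Round 2 (k=44): L=106 R=186
Round 3 (k=33): L=186 R=107
Round 4 (k=7): L=107 R=78
Round 5 (k=16): L=78 R=140
Round 6 (k=1): L=140 R=221

Answer: 133,106 106,186 186,107 107,78 78,140 140,221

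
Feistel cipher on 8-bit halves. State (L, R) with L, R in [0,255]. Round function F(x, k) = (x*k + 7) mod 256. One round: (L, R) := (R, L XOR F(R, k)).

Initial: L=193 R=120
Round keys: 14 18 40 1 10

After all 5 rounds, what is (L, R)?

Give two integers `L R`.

Round 1 (k=14): L=120 R=86
Round 2 (k=18): L=86 R=107
Round 3 (k=40): L=107 R=233
Round 4 (k=1): L=233 R=155
Round 5 (k=10): L=155 R=252

Answer: 155 252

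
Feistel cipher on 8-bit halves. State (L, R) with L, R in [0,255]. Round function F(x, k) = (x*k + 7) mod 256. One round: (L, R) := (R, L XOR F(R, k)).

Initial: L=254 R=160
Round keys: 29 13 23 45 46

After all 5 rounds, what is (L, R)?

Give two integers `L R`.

Answer: 45 191

Derivation:
Round 1 (k=29): L=160 R=217
Round 2 (k=13): L=217 R=172
Round 3 (k=23): L=172 R=162
Round 4 (k=45): L=162 R=45
Round 5 (k=46): L=45 R=191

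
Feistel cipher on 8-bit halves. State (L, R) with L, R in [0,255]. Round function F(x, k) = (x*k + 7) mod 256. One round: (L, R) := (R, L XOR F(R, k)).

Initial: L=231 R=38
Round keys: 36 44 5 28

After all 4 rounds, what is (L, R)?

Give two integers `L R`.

Answer: 52 54

Derivation:
Round 1 (k=36): L=38 R=184
Round 2 (k=44): L=184 R=129
Round 3 (k=5): L=129 R=52
Round 4 (k=28): L=52 R=54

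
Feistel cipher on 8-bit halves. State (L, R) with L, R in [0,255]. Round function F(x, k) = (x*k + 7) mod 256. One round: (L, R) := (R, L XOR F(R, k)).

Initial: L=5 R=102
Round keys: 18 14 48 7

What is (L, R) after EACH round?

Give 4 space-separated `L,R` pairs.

Answer: 102,54 54,157 157,65 65,83

Derivation:
Round 1 (k=18): L=102 R=54
Round 2 (k=14): L=54 R=157
Round 3 (k=48): L=157 R=65
Round 4 (k=7): L=65 R=83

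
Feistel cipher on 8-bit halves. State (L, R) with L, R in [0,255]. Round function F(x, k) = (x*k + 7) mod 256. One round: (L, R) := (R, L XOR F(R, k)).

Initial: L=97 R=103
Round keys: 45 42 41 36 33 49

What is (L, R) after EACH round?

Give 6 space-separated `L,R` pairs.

Round 1 (k=45): L=103 R=67
Round 2 (k=42): L=67 R=98
Round 3 (k=41): L=98 R=250
Round 4 (k=36): L=250 R=77
Round 5 (k=33): L=77 R=14
Round 6 (k=49): L=14 R=248

Answer: 103,67 67,98 98,250 250,77 77,14 14,248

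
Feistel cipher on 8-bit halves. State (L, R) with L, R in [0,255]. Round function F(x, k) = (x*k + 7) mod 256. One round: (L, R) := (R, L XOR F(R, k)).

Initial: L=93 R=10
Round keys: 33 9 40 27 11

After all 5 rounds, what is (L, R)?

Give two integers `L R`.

Answer: 129 113

Derivation:
Round 1 (k=33): L=10 R=12
Round 2 (k=9): L=12 R=121
Round 3 (k=40): L=121 R=227
Round 4 (k=27): L=227 R=129
Round 5 (k=11): L=129 R=113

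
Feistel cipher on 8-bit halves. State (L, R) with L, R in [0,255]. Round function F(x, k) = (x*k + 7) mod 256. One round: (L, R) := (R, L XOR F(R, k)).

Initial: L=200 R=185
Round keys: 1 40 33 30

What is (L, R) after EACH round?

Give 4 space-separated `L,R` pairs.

Round 1 (k=1): L=185 R=8
Round 2 (k=40): L=8 R=254
Round 3 (k=33): L=254 R=205
Round 4 (k=30): L=205 R=243

Answer: 185,8 8,254 254,205 205,243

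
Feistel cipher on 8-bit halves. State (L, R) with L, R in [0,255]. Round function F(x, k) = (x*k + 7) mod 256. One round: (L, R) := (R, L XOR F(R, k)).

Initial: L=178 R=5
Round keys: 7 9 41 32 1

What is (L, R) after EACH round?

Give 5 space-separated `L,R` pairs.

Round 1 (k=7): L=5 R=152
Round 2 (k=9): L=152 R=90
Round 3 (k=41): L=90 R=233
Round 4 (k=32): L=233 R=125
Round 5 (k=1): L=125 R=109

Answer: 5,152 152,90 90,233 233,125 125,109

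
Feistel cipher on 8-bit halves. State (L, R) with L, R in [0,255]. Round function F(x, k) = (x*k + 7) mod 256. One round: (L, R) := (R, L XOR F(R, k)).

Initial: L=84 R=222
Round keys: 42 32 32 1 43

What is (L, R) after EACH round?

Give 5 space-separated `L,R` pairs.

Round 1 (k=42): L=222 R=39
Round 2 (k=32): L=39 R=57
Round 3 (k=32): L=57 R=0
Round 4 (k=1): L=0 R=62
Round 5 (k=43): L=62 R=113

Answer: 222,39 39,57 57,0 0,62 62,113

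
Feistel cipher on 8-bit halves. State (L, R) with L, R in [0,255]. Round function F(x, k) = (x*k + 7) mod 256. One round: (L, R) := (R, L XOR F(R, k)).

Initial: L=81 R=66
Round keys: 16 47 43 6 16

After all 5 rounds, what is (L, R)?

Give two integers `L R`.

Round 1 (k=16): L=66 R=118
Round 2 (k=47): L=118 R=243
Round 3 (k=43): L=243 R=174
Round 4 (k=6): L=174 R=232
Round 5 (k=16): L=232 R=41

Answer: 232 41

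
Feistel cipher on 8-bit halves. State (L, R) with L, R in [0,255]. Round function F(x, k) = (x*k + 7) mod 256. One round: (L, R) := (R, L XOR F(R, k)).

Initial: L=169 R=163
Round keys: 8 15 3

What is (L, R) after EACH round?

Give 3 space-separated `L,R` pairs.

Answer: 163,182 182,18 18,139

Derivation:
Round 1 (k=8): L=163 R=182
Round 2 (k=15): L=182 R=18
Round 3 (k=3): L=18 R=139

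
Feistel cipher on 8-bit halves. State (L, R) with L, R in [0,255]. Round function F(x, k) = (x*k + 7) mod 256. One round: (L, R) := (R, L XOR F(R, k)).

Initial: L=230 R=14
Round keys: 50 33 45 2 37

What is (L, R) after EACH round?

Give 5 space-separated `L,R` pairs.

Answer: 14,37 37,194 194,4 4,205 205,172

Derivation:
Round 1 (k=50): L=14 R=37
Round 2 (k=33): L=37 R=194
Round 3 (k=45): L=194 R=4
Round 4 (k=2): L=4 R=205
Round 5 (k=37): L=205 R=172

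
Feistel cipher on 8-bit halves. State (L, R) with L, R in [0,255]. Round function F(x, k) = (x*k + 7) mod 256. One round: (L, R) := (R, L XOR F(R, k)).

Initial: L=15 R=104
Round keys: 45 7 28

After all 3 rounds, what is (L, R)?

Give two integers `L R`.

Round 1 (k=45): L=104 R=64
Round 2 (k=7): L=64 R=175
Round 3 (k=28): L=175 R=107

Answer: 175 107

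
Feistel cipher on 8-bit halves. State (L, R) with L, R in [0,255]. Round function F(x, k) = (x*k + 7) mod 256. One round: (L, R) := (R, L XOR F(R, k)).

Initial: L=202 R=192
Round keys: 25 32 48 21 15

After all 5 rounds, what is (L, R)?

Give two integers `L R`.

Answer: 14 131

Derivation:
Round 1 (k=25): L=192 R=13
Round 2 (k=32): L=13 R=103
Round 3 (k=48): L=103 R=90
Round 4 (k=21): L=90 R=14
Round 5 (k=15): L=14 R=131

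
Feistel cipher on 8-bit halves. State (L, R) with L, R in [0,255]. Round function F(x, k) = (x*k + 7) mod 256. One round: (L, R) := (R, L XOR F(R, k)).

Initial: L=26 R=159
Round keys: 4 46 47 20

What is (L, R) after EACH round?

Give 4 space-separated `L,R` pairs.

Round 1 (k=4): L=159 R=153
Round 2 (k=46): L=153 R=26
Round 3 (k=47): L=26 R=84
Round 4 (k=20): L=84 R=141

Answer: 159,153 153,26 26,84 84,141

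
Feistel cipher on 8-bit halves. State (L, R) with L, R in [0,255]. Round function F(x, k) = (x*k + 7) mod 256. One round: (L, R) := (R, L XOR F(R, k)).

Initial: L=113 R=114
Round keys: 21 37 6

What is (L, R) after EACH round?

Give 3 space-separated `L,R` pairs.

Round 1 (k=21): L=114 R=16
Round 2 (k=37): L=16 R=37
Round 3 (k=6): L=37 R=245

Answer: 114,16 16,37 37,245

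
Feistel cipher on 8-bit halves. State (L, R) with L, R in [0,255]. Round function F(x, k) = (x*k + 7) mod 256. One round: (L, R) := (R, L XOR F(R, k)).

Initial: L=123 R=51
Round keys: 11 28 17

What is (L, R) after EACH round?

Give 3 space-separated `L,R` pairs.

Round 1 (k=11): L=51 R=67
Round 2 (k=28): L=67 R=104
Round 3 (k=17): L=104 R=172

Answer: 51,67 67,104 104,172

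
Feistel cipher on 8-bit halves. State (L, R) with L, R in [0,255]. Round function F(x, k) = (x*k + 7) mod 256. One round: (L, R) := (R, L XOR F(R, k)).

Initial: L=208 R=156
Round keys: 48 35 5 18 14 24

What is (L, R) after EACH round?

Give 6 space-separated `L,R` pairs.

Answer: 156,151 151,48 48,96 96,247 247,233 233,40

Derivation:
Round 1 (k=48): L=156 R=151
Round 2 (k=35): L=151 R=48
Round 3 (k=5): L=48 R=96
Round 4 (k=18): L=96 R=247
Round 5 (k=14): L=247 R=233
Round 6 (k=24): L=233 R=40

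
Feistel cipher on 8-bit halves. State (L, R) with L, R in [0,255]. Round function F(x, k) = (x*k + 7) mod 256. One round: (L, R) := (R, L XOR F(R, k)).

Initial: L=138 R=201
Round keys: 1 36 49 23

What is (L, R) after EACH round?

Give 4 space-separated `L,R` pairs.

Round 1 (k=1): L=201 R=90
Round 2 (k=36): L=90 R=102
Round 3 (k=49): L=102 R=215
Round 4 (k=23): L=215 R=62

Answer: 201,90 90,102 102,215 215,62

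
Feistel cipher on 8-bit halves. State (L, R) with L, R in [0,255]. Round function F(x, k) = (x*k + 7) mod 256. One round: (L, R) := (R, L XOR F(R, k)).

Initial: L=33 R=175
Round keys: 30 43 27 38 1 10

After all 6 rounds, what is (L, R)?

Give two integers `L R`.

Answer: 167 188

Derivation:
Round 1 (k=30): L=175 R=168
Round 2 (k=43): L=168 R=144
Round 3 (k=27): L=144 R=159
Round 4 (k=38): L=159 R=49
Round 5 (k=1): L=49 R=167
Round 6 (k=10): L=167 R=188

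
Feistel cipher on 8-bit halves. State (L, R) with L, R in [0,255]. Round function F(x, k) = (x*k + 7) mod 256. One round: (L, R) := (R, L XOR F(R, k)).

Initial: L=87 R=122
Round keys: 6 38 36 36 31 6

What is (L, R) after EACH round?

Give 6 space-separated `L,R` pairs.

Round 1 (k=6): L=122 R=180
Round 2 (k=38): L=180 R=197
Round 3 (k=36): L=197 R=15
Round 4 (k=36): L=15 R=230
Round 5 (k=31): L=230 R=238
Round 6 (k=6): L=238 R=125

Answer: 122,180 180,197 197,15 15,230 230,238 238,125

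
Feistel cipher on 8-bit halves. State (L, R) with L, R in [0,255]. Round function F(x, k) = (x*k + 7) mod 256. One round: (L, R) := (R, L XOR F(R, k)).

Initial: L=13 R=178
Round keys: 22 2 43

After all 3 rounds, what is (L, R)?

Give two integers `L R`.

Round 1 (k=22): L=178 R=94
Round 2 (k=2): L=94 R=113
Round 3 (k=43): L=113 R=92

Answer: 113 92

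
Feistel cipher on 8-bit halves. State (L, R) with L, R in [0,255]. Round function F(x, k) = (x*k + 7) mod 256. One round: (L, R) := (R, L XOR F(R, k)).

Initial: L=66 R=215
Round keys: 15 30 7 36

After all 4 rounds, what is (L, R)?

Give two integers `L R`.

Answer: 177 191

Derivation:
Round 1 (k=15): L=215 R=226
Round 2 (k=30): L=226 R=84
Round 3 (k=7): L=84 R=177
Round 4 (k=36): L=177 R=191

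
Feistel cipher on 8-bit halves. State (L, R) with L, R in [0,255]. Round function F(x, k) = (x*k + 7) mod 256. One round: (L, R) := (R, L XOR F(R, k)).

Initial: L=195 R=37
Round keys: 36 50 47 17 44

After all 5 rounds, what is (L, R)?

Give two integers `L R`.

Answer: 150 34

Derivation:
Round 1 (k=36): L=37 R=248
Round 2 (k=50): L=248 R=82
Round 3 (k=47): L=82 R=237
Round 4 (k=17): L=237 R=150
Round 5 (k=44): L=150 R=34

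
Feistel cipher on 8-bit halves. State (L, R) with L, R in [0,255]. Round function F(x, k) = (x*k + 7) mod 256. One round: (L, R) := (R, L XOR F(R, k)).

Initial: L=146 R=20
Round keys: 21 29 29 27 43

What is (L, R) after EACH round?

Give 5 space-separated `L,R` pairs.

Round 1 (k=21): L=20 R=57
Round 2 (k=29): L=57 R=104
Round 3 (k=29): L=104 R=246
Round 4 (k=27): L=246 R=145
Round 5 (k=43): L=145 R=148

Answer: 20,57 57,104 104,246 246,145 145,148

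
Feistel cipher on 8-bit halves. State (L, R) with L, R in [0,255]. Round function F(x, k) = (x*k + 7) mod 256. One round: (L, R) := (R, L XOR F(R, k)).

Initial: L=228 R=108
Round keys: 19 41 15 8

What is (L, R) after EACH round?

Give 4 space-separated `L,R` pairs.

Answer: 108,239 239,34 34,234 234,117

Derivation:
Round 1 (k=19): L=108 R=239
Round 2 (k=41): L=239 R=34
Round 3 (k=15): L=34 R=234
Round 4 (k=8): L=234 R=117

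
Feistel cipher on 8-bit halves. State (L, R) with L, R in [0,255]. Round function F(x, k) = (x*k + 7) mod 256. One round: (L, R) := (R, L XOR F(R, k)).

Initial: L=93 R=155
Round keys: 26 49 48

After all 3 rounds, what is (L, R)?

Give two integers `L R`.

Round 1 (k=26): L=155 R=152
Round 2 (k=49): L=152 R=132
Round 3 (k=48): L=132 R=95

Answer: 132 95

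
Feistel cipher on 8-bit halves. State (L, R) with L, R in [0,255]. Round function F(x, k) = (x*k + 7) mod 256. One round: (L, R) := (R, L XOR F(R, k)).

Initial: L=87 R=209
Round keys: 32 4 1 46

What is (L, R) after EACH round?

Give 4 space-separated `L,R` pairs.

Answer: 209,112 112,22 22,109 109,139

Derivation:
Round 1 (k=32): L=209 R=112
Round 2 (k=4): L=112 R=22
Round 3 (k=1): L=22 R=109
Round 4 (k=46): L=109 R=139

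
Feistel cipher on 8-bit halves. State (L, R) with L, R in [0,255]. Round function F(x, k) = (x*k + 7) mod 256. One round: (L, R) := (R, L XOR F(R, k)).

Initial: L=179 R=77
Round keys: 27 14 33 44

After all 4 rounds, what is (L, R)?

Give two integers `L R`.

Round 1 (k=27): L=77 R=149
Round 2 (k=14): L=149 R=96
Round 3 (k=33): L=96 R=242
Round 4 (k=44): L=242 R=255

Answer: 242 255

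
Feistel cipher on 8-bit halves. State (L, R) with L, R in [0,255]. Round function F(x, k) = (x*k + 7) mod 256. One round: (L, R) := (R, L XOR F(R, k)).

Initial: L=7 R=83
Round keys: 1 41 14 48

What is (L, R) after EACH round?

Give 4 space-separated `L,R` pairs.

Round 1 (k=1): L=83 R=93
Round 2 (k=41): L=93 R=191
Round 3 (k=14): L=191 R=36
Round 4 (k=48): L=36 R=120

Answer: 83,93 93,191 191,36 36,120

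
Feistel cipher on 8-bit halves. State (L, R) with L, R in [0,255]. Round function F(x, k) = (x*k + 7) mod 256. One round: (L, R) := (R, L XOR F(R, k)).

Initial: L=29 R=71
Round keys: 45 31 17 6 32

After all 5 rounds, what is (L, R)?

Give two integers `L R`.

Round 1 (k=45): L=71 R=159
Round 2 (k=31): L=159 R=15
Round 3 (k=17): L=15 R=153
Round 4 (k=6): L=153 R=146
Round 5 (k=32): L=146 R=222

Answer: 146 222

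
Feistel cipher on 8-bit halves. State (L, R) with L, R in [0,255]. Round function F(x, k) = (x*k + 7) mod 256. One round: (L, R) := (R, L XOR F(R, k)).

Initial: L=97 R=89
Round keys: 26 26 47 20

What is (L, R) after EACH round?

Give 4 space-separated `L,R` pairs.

Round 1 (k=26): L=89 R=112
Round 2 (k=26): L=112 R=62
Round 3 (k=47): L=62 R=25
Round 4 (k=20): L=25 R=197

Answer: 89,112 112,62 62,25 25,197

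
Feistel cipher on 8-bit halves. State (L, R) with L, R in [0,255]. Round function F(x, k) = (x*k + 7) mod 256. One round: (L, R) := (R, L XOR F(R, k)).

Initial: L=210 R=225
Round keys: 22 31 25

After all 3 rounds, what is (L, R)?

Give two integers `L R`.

Answer: 185 151

Derivation:
Round 1 (k=22): L=225 R=143
Round 2 (k=31): L=143 R=185
Round 3 (k=25): L=185 R=151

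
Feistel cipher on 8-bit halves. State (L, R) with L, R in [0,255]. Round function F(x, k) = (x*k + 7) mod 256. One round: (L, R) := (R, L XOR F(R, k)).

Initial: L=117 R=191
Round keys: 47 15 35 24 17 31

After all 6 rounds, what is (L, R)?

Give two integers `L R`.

Round 1 (k=47): L=191 R=109
Round 2 (k=15): L=109 R=213
Round 3 (k=35): L=213 R=75
Round 4 (k=24): L=75 R=218
Round 5 (k=17): L=218 R=202
Round 6 (k=31): L=202 R=167

Answer: 202 167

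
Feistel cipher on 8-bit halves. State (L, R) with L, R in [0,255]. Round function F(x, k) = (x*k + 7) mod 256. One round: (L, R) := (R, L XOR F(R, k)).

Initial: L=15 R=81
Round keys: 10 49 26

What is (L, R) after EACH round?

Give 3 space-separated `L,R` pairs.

Round 1 (k=10): L=81 R=62
Round 2 (k=49): L=62 R=180
Round 3 (k=26): L=180 R=113

Answer: 81,62 62,180 180,113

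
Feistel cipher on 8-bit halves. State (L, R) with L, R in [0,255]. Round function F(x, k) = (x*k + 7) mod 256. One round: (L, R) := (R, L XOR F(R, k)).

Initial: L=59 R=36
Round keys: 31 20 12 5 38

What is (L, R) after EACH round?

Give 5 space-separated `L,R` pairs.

Answer: 36,88 88,195 195,115 115,133 133,182

Derivation:
Round 1 (k=31): L=36 R=88
Round 2 (k=20): L=88 R=195
Round 3 (k=12): L=195 R=115
Round 4 (k=5): L=115 R=133
Round 5 (k=38): L=133 R=182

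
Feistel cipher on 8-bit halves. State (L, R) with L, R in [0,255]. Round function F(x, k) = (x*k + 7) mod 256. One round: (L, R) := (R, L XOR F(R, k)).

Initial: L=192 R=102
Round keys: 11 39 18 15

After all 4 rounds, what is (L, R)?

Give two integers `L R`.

Answer: 238 89

Derivation:
Round 1 (k=11): L=102 R=169
Round 2 (k=39): L=169 R=160
Round 3 (k=18): L=160 R=238
Round 4 (k=15): L=238 R=89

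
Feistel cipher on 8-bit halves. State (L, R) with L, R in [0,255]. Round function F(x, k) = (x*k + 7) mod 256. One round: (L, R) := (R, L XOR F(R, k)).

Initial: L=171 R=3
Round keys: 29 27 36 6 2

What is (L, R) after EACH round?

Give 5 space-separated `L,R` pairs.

Round 1 (k=29): L=3 R=245
Round 2 (k=27): L=245 R=221
Round 3 (k=36): L=221 R=238
Round 4 (k=6): L=238 R=70
Round 5 (k=2): L=70 R=125

Answer: 3,245 245,221 221,238 238,70 70,125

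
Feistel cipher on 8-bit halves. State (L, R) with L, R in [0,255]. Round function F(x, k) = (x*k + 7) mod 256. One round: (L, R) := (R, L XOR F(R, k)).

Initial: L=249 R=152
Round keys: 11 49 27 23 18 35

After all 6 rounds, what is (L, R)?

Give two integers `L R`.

Round 1 (k=11): L=152 R=118
Round 2 (k=49): L=118 R=5
Round 3 (k=27): L=5 R=248
Round 4 (k=23): L=248 R=74
Round 5 (k=18): L=74 R=195
Round 6 (k=35): L=195 R=250

Answer: 195 250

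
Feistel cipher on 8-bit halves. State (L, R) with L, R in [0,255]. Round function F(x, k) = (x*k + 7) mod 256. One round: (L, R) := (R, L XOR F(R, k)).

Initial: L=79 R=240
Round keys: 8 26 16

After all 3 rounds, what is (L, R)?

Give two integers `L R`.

Answer: 167 191

Derivation:
Round 1 (k=8): L=240 R=200
Round 2 (k=26): L=200 R=167
Round 3 (k=16): L=167 R=191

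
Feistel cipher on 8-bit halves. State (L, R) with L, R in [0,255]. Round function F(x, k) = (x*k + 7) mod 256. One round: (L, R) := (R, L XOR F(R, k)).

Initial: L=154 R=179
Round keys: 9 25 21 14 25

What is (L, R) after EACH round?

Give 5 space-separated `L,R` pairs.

Round 1 (k=9): L=179 R=200
Round 2 (k=25): L=200 R=60
Round 3 (k=21): L=60 R=59
Round 4 (k=14): L=59 R=125
Round 5 (k=25): L=125 R=7

Answer: 179,200 200,60 60,59 59,125 125,7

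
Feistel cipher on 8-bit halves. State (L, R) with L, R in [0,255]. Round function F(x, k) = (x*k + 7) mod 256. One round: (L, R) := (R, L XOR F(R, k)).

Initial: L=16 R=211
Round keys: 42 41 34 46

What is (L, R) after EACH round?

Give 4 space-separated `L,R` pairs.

Round 1 (k=42): L=211 R=181
Round 2 (k=41): L=181 R=215
Round 3 (k=34): L=215 R=32
Round 4 (k=46): L=32 R=16

Answer: 211,181 181,215 215,32 32,16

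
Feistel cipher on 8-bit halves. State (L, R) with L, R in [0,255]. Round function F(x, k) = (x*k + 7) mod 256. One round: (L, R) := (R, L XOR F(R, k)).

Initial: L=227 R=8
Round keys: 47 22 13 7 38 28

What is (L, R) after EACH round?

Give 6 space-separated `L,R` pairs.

Round 1 (k=47): L=8 R=156
Round 2 (k=22): L=156 R=103
Round 3 (k=13): L=103 R=222
Round 4 (k=7): L=222 R=126
Round 5 (k=38): L=126 R=101
Round 6 (k=28): L=101 R=109

Answer: 8,156 156,103 103,222 222,126 126,101 101,109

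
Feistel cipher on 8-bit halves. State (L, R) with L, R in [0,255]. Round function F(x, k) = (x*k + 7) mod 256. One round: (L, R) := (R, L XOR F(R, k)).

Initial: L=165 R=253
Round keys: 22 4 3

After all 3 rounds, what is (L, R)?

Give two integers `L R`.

Round 1 (k=22): L=253 R=96
Round 2 (k=4): L=96 R=122
Round 3 (k=3): L=122 R=21

Answer: 122 21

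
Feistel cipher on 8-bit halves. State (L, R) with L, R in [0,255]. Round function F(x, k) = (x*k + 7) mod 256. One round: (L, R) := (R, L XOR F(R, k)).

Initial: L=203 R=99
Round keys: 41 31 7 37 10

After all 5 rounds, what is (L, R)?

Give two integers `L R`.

Round 1 (k=41): L=99 R=41
Round 2 (k=31): L=41 R=157
Round 3 (k=7): L=157 R=123
Round 4 (k=37): L=123 R=83
Round 5 (k=10): L=83 R=62

Answer: 83 62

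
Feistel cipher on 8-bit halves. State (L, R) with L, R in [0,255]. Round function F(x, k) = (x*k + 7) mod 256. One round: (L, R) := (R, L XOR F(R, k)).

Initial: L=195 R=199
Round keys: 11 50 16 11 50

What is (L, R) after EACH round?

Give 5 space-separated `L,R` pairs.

Answer: 199,87 87,194 194,112 112,21 21,81

Derivation:
Round 1 (k=11): L=199 R=87
Round 2 (k=50): L=87 R=194
Round 3 (k=16): L=194 R=112
Round 4 (k=11): L=112 R=21
Round 5 (k=50): L=21 R=81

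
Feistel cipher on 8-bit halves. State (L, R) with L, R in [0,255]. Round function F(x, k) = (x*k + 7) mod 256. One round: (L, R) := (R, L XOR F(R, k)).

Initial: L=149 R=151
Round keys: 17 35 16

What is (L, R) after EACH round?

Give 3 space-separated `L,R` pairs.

Round 1 (k=17): L=151 R=155
Round 2 (k=35): L=155 R=175
Round 3 (k=16): L=175 R=108

Answer: 151,155 155,175 175,108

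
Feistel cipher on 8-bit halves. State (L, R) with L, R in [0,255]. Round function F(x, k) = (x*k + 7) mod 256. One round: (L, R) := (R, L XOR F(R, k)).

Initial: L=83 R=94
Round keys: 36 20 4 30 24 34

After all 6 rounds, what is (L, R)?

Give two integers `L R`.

Answer: 64 247

Derivation:
Round 1 (k=36): L=94 R=108
Round 2 (k=20): L=108 R=41
Round 3 (k=4): L=41 R=199
Round 4 (k=30): L=199 R=112
Round 5 (k=24): L=112 R=64
Round 6 (k=34): L=64 R=247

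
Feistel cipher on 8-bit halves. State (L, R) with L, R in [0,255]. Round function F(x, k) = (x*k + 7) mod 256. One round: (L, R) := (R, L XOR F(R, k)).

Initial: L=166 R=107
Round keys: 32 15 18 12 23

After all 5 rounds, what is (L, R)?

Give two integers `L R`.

Answer: 250 237

Derivation:
Round 1 (k=32): L=107 R=193
Round 2 (k=15): L=193 R=61
Round 3 (k=18): L=61 R=144
Round 4 (k=12): L=144 R=250
Round 5 (k=23): L=250 R=237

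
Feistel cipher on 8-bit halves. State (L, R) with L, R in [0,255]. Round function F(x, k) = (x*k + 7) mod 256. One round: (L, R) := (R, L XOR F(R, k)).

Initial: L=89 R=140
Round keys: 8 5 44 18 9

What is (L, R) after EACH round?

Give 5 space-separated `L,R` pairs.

Answer: 140,62 62,177 177,77 77,192 192,138

Derivation:
Round 1 (k=8): L=140 R=62
Round 2 (k=5): L=62 R=177
Round 3 (k=44): L=177 R=77
Round 4 (k=18): L=77 R=192
Round 5 (k=9): L=192 R=138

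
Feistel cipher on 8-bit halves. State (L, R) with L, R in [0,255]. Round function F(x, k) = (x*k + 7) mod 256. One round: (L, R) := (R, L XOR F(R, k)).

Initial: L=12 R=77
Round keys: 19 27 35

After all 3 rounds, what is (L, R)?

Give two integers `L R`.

Round 1 (k=19): L=77 R=178
Round 2 (k=27): L=178 R=128
Round 3 (k=35): L=128 R=53

Answer: 128 53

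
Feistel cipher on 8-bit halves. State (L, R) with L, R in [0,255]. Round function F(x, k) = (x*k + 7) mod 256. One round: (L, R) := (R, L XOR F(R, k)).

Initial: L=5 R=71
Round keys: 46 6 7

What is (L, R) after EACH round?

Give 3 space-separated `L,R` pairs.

Round 1 (k=46): L=71 R=204
Round 2 (k=6): L=204 R=136
Round 3 (k=7): L=136 R=115

Answer: 71,204 204,136 136,115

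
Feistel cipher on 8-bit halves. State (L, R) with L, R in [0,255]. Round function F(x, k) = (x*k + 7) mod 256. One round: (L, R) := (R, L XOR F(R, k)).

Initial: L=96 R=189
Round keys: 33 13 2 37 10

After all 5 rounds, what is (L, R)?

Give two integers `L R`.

Answer: 220 136

Derivation:
Round 1 (k=33): L=189 R=4
Round 2 (k=13): L=4 R=134
Round 3 (k=2): L=134 R=23
Round 4 (k=37): L=23 R=220
Round 5 (k=10): L=220 R=136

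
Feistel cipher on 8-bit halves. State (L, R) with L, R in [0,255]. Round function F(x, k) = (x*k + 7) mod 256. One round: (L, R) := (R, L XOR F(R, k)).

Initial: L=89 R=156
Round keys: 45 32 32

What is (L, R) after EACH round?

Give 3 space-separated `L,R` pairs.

Round 1 (k=45): L=156 R=42
Round 2 (k=32): L=42 R=219
Round 3 (k=32): L=219 R=77

Answer: 156,42 42,219 219,77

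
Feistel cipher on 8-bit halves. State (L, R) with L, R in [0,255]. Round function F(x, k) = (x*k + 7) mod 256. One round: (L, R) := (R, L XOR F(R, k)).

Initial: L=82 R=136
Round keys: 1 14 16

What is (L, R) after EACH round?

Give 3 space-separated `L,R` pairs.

Round 1 (k=1): L=136 R=221
Round 2 (k=14): L=221 R=149
Round 3 (k=16): L=149 R=138

Answer: 136,221 221,149 149,138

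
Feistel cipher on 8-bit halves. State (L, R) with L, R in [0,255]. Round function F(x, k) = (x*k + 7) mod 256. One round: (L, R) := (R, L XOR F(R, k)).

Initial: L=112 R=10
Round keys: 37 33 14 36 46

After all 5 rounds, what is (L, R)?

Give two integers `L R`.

Answer: 21 247

Derivation:
Round 1 (k=37): L=10 R=9
Round 2 (k=33): L=9 R=58
Round 3 (k=14): L=58 R=58
Round 4 (k=36): L=58 R=21
Round 5 (k=46): L=21 R=247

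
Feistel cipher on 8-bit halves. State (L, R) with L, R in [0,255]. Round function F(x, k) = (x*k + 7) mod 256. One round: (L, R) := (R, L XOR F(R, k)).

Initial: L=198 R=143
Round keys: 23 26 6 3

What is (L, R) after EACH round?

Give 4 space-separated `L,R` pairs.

Round 1 (k=23): L=143 R=38
Round 2 (k=26): L=38 R=108
Round 3 (k=6): L=108 R=169
Round 4 (k=3): L=169 R=110

Answer: 143,38 38,108 108,169 169,110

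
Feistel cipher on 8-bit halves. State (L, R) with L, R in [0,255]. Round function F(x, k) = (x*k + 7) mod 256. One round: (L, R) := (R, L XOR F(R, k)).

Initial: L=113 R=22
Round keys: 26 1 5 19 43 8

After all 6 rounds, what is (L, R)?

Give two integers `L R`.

Answer: 191 151

Derivation:
Round 1 (k=26): L=22 R=50
Round 2 (k=1): L=50 R=47
Round 3 (k=5): L=47 R=192
Round 4 (k=19): L=192 R=104
Round 5 (k=43): L=104 R=191
Round 6 (k=8): L=191 R=151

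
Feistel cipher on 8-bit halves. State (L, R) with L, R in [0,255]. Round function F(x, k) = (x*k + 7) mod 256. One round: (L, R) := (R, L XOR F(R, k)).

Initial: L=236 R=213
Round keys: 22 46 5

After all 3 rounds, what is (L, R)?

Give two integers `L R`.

Answer: 144 110

Derivation:
Round 1 (k=22): L=213 R=185
Round 2 (k=46): L=185 R=144
Round 3 (k=5): L=144 R=110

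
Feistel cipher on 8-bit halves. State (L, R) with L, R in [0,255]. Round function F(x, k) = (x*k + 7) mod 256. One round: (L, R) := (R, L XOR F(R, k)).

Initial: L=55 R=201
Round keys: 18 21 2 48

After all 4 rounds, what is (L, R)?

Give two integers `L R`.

Answer: 113 131

Derivation:
Round 1 (k=18): L=201 R=30
Round 2 (k=21): L=30 R=180
Round 3 (k=2): L=180 R=113
Round 4 (k=48): L=113 R=131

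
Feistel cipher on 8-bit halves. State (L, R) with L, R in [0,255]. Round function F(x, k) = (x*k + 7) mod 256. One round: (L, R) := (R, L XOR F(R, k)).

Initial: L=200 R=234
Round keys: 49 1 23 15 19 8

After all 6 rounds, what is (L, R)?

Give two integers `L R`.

Answer: 22 110

Derivation:
Round 1 (k=49): L=234 R=25
Round 2 (k=1): L=25 R=202
Round 3 (k=23): L=202 R=52
Round 4 (k=15): L=52 R=217
Round 5 (k=19): L=217 R=22
Round 6 (k=8): L=22 R=110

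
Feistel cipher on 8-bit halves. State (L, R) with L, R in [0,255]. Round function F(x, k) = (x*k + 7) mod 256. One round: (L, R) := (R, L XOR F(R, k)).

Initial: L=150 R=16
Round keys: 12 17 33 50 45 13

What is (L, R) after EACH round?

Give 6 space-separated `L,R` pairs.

Round 1 (k=12): L=16 R=81
Round 2 (k=17): L=81 R=120
Round 3 (k=33): L=120 R=46
Round 4 (k=50): L=46 R=123
Round 5 (k=45): L=123 R=136
Round 6 (k=13): L=136 R=148

Answer: 16,81 81,120 120,46 46,123 123,136 136,148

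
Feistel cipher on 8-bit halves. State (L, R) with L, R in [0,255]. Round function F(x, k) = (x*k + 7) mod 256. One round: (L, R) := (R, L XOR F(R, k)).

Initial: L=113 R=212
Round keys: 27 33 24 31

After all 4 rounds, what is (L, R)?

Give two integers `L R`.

Answer: 45 247

Derivation:
Round 1 (k=27): L=212 R=18
Round 2 (k=33): L=18 R=141
Round 3 (k=24): L=141 R=45
Round 4 (k=31): L=45 R=247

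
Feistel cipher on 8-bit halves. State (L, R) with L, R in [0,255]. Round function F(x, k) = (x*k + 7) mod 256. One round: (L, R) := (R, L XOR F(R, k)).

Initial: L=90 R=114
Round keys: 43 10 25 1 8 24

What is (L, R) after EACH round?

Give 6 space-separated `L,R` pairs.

Round 1 (k=43): L=114 R=119
Round 2 (k=10): L=119 R=223
Round 3 (k=25): L=223 R=185
Round 4 (k=1): L=185 R=31
Round 5 (k=8): L=31 R=70
Round 6 (k=24): L=70 R=136

Answer: 114,119 119,223 223,185 185,31 31,70 70,136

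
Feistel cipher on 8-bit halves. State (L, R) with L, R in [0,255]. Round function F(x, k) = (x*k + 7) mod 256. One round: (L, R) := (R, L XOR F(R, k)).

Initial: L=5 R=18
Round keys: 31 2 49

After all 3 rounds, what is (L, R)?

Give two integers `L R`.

Answer: 117 92

Derivation:
Round 1 (k=31): L=18 R=48
Round 2 (k=2): L=48 R=117
Round 3 (k=49): L=117 R=92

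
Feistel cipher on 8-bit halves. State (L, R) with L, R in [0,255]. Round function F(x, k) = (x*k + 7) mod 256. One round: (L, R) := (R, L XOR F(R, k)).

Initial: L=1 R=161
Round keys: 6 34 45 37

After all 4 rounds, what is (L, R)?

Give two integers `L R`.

Round 1 (k=6): L=161 R=204
Round 2 (k=34): L=204 R=190
Round 3 (k=45): L=190 R=161
Round 4 (k=37): L=161 R=242

Answer: 161 242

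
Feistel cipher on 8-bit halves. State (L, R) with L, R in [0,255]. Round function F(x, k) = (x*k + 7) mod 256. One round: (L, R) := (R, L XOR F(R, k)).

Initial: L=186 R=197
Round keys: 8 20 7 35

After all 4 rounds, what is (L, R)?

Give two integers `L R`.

Round 1 (k=8): L=197 R=149
Round 2 (k=20): L=149 R=110
Round 3 (k=7): L=110 R=156
Round 4 (k=35): L=156 R=53

Answer: 156 53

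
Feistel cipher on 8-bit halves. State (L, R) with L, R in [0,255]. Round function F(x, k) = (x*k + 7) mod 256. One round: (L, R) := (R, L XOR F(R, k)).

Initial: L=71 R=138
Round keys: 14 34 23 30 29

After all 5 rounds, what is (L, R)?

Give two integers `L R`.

Round 1 (k=14): L=138 R=212
Round 2 (k=34): L=212 R=165
Round 3 (k=23): L=165 R=14
Round 4 (k=30): L=14 R=14
Round 5 (k=29): L=14 R=147

Answer: 14 147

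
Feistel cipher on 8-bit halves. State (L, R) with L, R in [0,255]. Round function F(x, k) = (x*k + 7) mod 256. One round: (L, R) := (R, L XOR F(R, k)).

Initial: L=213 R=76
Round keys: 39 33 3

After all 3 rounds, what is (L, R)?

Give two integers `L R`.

Answer: 89 92

Derivation:
Round 1 (k=39): L=76 R=78
Round 2 (k=33): L=78 R=89
Round 3 (k=3): L=89 R=92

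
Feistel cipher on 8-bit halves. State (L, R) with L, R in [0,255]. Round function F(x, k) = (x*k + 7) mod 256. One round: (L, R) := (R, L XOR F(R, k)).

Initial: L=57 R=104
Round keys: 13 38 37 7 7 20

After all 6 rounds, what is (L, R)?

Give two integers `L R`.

Round 1 (k=13): L=104 R=118
Round 2 (k=38): L=118 R=227
Round 3 (k=37): L=227 R=160
Round 4 (k=7): L=160 R=132
Round 5 (k=7): L=132 R=3
Round 6 (k=20): L=3 R=199

Answer: 3 199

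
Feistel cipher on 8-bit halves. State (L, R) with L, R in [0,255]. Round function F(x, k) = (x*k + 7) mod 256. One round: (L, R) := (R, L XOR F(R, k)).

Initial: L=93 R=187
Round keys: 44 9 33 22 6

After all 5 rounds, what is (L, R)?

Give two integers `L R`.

Round 1 (k=44): L=187 R=118
Round 2 (k=9): L=118 R=150
Round 3 (k=33): L=150 R=43
Round 4 (k=22): L=43 R=47
Round 5 (k=6): L=47 R=10

Answer: 47 10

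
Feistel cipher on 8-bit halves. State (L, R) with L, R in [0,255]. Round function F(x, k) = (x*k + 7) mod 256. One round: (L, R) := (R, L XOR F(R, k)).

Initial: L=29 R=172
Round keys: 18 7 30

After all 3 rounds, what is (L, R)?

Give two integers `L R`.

Round 1 (k=18): L=172 R=2
Round 2 (k=7): L=2 R=185
Round 3 (k=30): L=185 R=183

Answer: 185 183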